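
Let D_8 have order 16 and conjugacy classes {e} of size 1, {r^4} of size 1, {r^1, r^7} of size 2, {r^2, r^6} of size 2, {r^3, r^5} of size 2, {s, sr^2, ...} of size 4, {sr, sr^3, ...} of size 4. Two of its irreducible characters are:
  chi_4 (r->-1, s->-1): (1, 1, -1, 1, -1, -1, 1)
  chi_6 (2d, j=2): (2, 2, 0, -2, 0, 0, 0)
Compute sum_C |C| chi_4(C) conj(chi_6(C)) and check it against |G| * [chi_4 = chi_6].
Sum = 0; so <chi_4, chi_6> = 0 (distinct irreducibles are orthogonal).

Explanation: Compute term by term over conjugacy classes (|C| * chi_4(C) * conj(chi_6(C))):
  1*(1)*conj(2) + 1*(1)*conj(2) + 2*(-1)*conj(0) + 2*(1)*conj(-2) + 2*(-1)*conj(0) + 4*(-1)*conj(0) + 4*(1)*conj(0)
  = (2) + (2) + (0) + (-4) + (0) + (0) + (0)
  = 0.
Dividing by |G| = 16 gives 0/16 = 0, matching the row-orthogonality relation <chi_4, chi_6> = [chi_4 = chi_6].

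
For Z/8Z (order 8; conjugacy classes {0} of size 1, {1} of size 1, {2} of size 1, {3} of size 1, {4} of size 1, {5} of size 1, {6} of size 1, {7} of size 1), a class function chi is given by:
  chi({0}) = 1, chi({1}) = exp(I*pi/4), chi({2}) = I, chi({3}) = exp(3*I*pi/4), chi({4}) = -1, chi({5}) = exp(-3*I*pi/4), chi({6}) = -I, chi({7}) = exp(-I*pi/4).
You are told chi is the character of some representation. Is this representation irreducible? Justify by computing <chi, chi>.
Irreducible: <chi, chi> = 1.

Why: <chi, chi> = (1/|G|) sum_C |C| * |chi(C)|^2 = (1/8)[1*|1|^2 + 1*|exp(I*pi/4)|^2 + 1*|I|^2 + 1*|exp(3*I*pi/4)|^2 + 1*|-1|^2 + 1*|exp(-3*I*pi/4)|^2 + 1*|-I|^2 + 1*|exp(-I*pi/4)|^2]
  = (1/8)[(1) + (1) + (1) + (1) + (1) + (1) + (1) + (1)] = 8/8 = 1.
(Exp terms are combined using exp(i*s)*conj(exp(i*t)) = exp(i*(s-t)), and sums of them are collapsed using the identity that for every m > 1 the m distinct m-th roots of unity sum to 0, e.g. 1 + exp(2*I*pi/3) + exp(-2*I*pi/3) = 0.)
A character is irreducible iff <chi, chi> = 1, so this representation is irreducible.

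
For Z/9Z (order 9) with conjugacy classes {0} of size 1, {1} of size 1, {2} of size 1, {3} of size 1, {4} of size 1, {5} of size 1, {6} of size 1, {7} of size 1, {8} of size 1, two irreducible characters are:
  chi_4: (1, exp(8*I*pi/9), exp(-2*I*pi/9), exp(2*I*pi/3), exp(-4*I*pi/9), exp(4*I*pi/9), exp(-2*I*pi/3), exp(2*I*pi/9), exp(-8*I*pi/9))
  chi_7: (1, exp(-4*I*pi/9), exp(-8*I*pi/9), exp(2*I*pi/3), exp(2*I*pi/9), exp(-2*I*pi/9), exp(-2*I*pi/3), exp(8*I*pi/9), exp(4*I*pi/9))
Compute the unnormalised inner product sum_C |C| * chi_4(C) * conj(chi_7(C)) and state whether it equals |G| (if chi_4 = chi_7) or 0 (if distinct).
Sum = 0; so <chi_4, chi_7> = 0 (distinct irreducibles are orthogonal).

Solution. Compute term by term over conjugacy classes (|C| * chi_4(C) * conj(chi_7(C))):
  1*(1)*conj(1) + 1*(exp(8*I*pi/9))*conj(exp(-4*I*pi/9)) + 1*(exp(-2*I*pi/9))*conj(exp(-8*I*pi/9)) + 1*(exp(2*I*pi/3))*conj(exp(2*I*pi/3)) + 1*(exp(-4*I*pi/9))*conj(exp(2*I*pi/9)) + 1*(exp(4*I*pi/9))*conj(exp(-2*I*pi/9)) + 1*(exp(-2*I*pi/3))*conj(exp(-2*I*pi/3)) + 1*(exp(2*I*pi/9))*conj(exp(8*I*pi/9)) + 1*(exp(-8*I*pi/9))*conj(exp(4*I*pi/9))
  = (1) + (exp(-2*I*pi/3)) + (exp(2*I*pi/3)) + (1) + (exp(-2*I*pi/3)) + (exp(2*I*pi/3)) + (1) + (exp(-2*I*pi/3)) + (exp(2*I*pi/3))
  = 0.
(Exp terms are combined using exp(i*s)*conj(exp(i*t)) = exp(i*(s-t)), and sums of them are collapsed using the identity that for every m > 1 the m distinct m-th roots of unity sum to 0, e.g. 1 + exp(2*I*pi/3) + exp(-2*I*pi/3) = 0.)
Dividing by |G| = 9 gives 0/9 = 0, matching the row-orthogonality relation <chi_4, chi_7> = [chi_4 = chi_7].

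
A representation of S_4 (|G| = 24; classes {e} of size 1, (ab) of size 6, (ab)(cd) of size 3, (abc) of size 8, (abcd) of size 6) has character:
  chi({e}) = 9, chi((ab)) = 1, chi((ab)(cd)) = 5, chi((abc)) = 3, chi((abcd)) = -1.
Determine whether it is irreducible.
Not irreducible (reducible): <chi, chi> = 10 > 1.

Justification: <chi, chi> = (1/|G|) sum_C |C| * |chi(C)|^2 = (1/24)[1*|9|^2 + 6*|1|^2 + 3*|5|^2 + 8*|3|^2 + 6*|-1|^2]
  = (1/24)[(81) + (6) + (75) + (72) + (6)] = 240/24 = 10.
A character is irreducible iff <chi, chi> = 1, so this representation is reducible.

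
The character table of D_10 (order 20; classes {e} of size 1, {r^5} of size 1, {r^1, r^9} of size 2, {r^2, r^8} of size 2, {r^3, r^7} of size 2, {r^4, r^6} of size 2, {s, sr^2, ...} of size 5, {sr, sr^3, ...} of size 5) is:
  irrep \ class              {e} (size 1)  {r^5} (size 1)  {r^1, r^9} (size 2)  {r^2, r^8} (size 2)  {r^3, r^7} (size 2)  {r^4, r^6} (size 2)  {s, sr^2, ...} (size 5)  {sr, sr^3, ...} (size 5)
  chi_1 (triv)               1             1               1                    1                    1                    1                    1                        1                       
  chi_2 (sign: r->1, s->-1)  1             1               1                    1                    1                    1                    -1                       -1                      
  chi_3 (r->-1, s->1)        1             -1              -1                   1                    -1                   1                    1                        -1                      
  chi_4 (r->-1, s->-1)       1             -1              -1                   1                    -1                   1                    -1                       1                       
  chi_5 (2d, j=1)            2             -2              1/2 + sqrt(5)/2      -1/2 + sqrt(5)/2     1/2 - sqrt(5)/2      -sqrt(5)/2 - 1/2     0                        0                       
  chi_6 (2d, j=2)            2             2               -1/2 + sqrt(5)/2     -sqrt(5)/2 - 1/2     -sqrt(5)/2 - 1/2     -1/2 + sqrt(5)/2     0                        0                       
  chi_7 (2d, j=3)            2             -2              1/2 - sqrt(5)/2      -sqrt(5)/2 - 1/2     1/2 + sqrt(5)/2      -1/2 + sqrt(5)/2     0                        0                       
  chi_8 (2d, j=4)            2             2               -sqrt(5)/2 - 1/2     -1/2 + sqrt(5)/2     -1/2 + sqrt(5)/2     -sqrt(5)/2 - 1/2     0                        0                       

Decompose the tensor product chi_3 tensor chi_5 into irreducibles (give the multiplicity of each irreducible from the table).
chi_3 tensor chi_5 = chi_8 (all other irreducibles have multiplicity 0).

Argument: The character of a tensor product is the pointwise product (chi_3 * chi_5)(C) = chi_3(C) * chi_5(C):
  {e}: (1)*(2), {r^5}: (-1)*(-2), {r^1, r^9}: (-1)*(1/2 + sqrt(5)/2), {r^2, r^8}: (1)*(-1/2 + sqrt(5)/2), {r^3, r^7}: (-1)*(1/2 - sqrt(5)/2), {r^4, r^6}: (1)*(-sqrt(5)/2 - 1/2), {s, sr^2, ...}: (1)*(0), {sr, sr^3, ...}: (-1)*(0)
so (chi_3 * chi_5) takes values
  {e} -> 2, {r^5} -> 2, {r^1, r^9} -> -sqrt(5)/2 - 1/2, {r^2, r^8} -> -1/2 + sqrt(5)/2, {r^3, r^7} -> -1/2 + sqrt(5)/2, {r^4, r^6} -> -sqrt(5)/2 - 1/2, {s, sr^2, ...} -> 0, {sr, sr^3, ...} -> 0.
Now take the inner product of this character with each irreducible chi from the table, <chi_3*chi_5, chi> = (1/20) sum_C |C| (chi_3*chi_5)(C) conj(chi(C)):
  <chi_3*chi_5, chi_1> = (1/20)[1*(2)*conj(1) + 1*(2)*conj(1) + 2*(-sqrt(5)/2 - 1/2)*conj(1) + 2*(-1/2 + sqrt(5)/2)*conj(1) + 2*(-1/2 + sqrt(5)/2)*conj(1) + 2*(-sqrt(5)/2 - 1/2)*conj(1) + 5*(0)*conj(1) + 5*(0)*conj(1)]
      = (1/20)[(2) + (2) + (-sqrt(5) - 1) + (-1 + sqrt(5)) + (-1 + sqrt(5)) + (-sqrt(5) - 1) + (0) + (0)] = 0/20 = 0
  <chi_3*chi_5, chi_2> = (1/20)[1*(2)*conj(1) + 1*(2)*conj(1) + 2*(-sqrt(5)/2 - 1/2)*conj(1) + 2*(-1/2 + sqrt(5)/2)*conj(1) + 2*(-1/2 + sqrt(5)/2)*conj(1) + 2*(-sqrt(5)/2 - 1/2)*conj(1) + 5*(0)*conj(-1) + 5*(0)*conj(-1)]
      = (1/20)[(2) + (2) + (-sqrt(5) - 1) + (-1 + sqrt(5)) + (-1 + sqrt(5)) + (-sqrt(5) - 1) + (0) + (0)] = 0/20 = 0
  <chi_3*chi_5, chi_3> = (1/20)[1*(2)*conj(1) + 1*(2)*conj(-1) + 2*(-sqrt(5)/2 - 1/2)*conj(-1) + 2*(-1/2 + sqrt(5)/2)*conj(1) + 2*(-1/2 + sqrt(5)/2)*conj(-1) + 2*(-sqrt(5)/2 - 1/2)*conj(1) + 5*(0)*conj(1) + 5*(0)*conj(-1)]
      = (1/20)[(2) + (-2) + (1 + sqrt(5)) + (-1 + sqrt(5)) + (1 - sqrt(5)) + (-sqrt(5) - 1) + (0) + (0)] = 0/20 = 0
  <chi_3*chi_5, chi_4> = (1/20)[1*(2)*conj(1) + 1*(2)*conj(-1) + 2*(-sqrt(5)/2 - 1/2)*conj(-1) + 2*(-1/2 + sqrt(5)/2)*conj(1) + 2*(-1/2 + sqrt(5)/2)*conj(-1) + 2*(-sqrt(5)/2 - 1/2)*conj(1) + 5*(0)*conj(-1) + 5*(0)*conj(1)]
      = (1/20)[(2) + (-2) + (1 + sqrt(5)) + (-1 + sqrt(5)) + (1 - sqrt(5)) + (-sqrt(5) - 1) + (0) + (0)] = 0/20 = 0
  <chi_3*chi_5, chi_5> = (1/20)[1*(2)*conj(2) + 1*(2)*conj(-2) + 2*(-sqrt(5)/2 - 1/2)*conj(1/2 + sqrt(5)/2) + 2*(-1/2 + sqrt(5)/2)*conj(-1/2 + sqrt(5)/2) + 2*(-1/2 + sqrt(5)/2)*conj(1/2 - sqrt(5)/2) + 2*(-sqrt(5)/2 - 1/2)*conj(-sqrt(5)/2 - 1/2) + 5*(0)*conj(0) + 5*(0)*conj(0)]
      = (1/20)[(4) + (-4) + (-3 - sqrt(5)) + (3 - sqrt(5)) + (-3 + sqrt(5)) + (sqrt(5) + 3) + (0) + (0)] = 0/20 = 0
  <chi_3*chi_5, chi_6> = (1/20)[1*(2)*conj(2) + 1*(2)*conj(2) + 2*(-sqrt(5)/2 - 1/2)*conj(-1/2 + sqrt(5)/2) + 2*(-1/2 + sqrt(5)/2)*conj(-sqrt(5)/2 - 1/2) + 2*(-1/2 + sqrt(5)/2)*conj(-sqrt(5)/2 - 1/2) + 2*(-sqrt(5)/2 - 1/2)*conj(-1/2 + sqrt(5)/2) + 5*(0)*conj(0) + 5*(0)*conj(0)]
      = (1/20)[(4) + (4) + (-2) + (-2) + (-2) + (-2) + (0) + (0)] = 0/20 = 0
  <chi_3*chi_5, chi_7> = (1/20)[1*(2)*conj(2) + 1*(2)*conj(-2) + 2*(-sqrt(5)/2 - 1/2)*conj(1/2 - sqrt(5)/2) + 2*(-1/2 + sqrt(5)/2)*conj(-sqrt(5)/2 - 1/2) + 2*(-1/2 + sqrt(5)/2)*conj(1/2 + sqrt(5)/2) + 2*(-sqrt(5)/2 - 1/2)*conj(-1/2 + sqrt(5)/2) + 5*(0)*conj(0) + 5*(0)*conj(0)]
      = (1/20)[(4) + (-4) + (2) + (-2) + (2) + (-2) + (0) + (0)] = 0/20 = 0
  <chi_3*chi_5, chi_8> = (1/20)[1*(2)*conj(2) + 1*(2)*conj(2) + 2*(-sqrt(5)/2 - 1/2)*conj(-sqrt(5)/2 - 1/2) + 2*(-1/2 + sqrt(5)/2)*conj(-1/2 + sqrt(5)/2) + 2*(-1/2 + sqrt(5)/2)*conj(-1/2 + sqrt(5)/2) + 2*(-sqrt(5)/2 - 1/2)*conj(-sqrt(5)/2 - 1/2) + 5*(0)*conj(0) + 5*(0)*conj(0)]
      = (1/20)[(4) + (4) + (sqrt(5) + 3) + (3 - sqrt(5)) + (3 - sqrt(5)) + (sqrt(5) + 3) + (0) + (0)] = 20/20 = 1
Hence the multiplicities are chi_8: 1. Dimension check: dim(chi_3)*dim(chi_5) = 1*2 = 2 and sum (mult * dim) = 1*2 = 2.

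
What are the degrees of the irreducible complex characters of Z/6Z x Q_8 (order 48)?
Dimensions: 1, 1, 1, 1, 1, 1, 1, 1, 1, 1, 1, 1, 1, 1, 1, 1, 1, 1, 1, 1, 1, 1, 1, 1, 2, 2, 2, 2, 2, 2

Justification: There are 30 irreducibles (= number of conjugacy classes). Their dimensions d_i satisfy sum d_i^2 = |G| = 48: 1 + 1 + 1 + 1 + 1 + 1 + 1 + 1 + 1 + 1 + 1 + 1 + 1 + 1 + 1 + 1 + 1 + 1 + 1 + 1 + 1 + 1 + 1 + 1 + 4 + 4 + 4 + 4 + 4 + 4 = 48. (For the product with Z/6Z: each of the 6 1-dim characters of Z/6Z tensors with each irrep of Q_8, giving 6 copies of each Q_8-dimension.)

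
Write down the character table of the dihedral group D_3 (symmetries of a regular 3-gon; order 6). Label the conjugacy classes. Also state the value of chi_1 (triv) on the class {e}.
Conjugacy classes: {e} of size 1, {r^1, r^2} of size 2, {s, sr, ..., sr^2} of size 3.
Character table:
  irrep \ class              {e} (size 1)  {r^1, r^2} (size 2)  {s, sr, ..., sr^2} (size 3)
  chi_1 (triv)               1             1                    1                          
  chi_2 (sign: r->1, s->-1)  1             1                    -1                         
  chi_3 (2d, j=1)            2             -1                   0                          

Spot check: chi_1 (triv) on {e} = 1.

Why: D_3 has order 2*3 = 6 with 3 conjugacy classes, hence 3 irreducibles. Sum of squared dims 1 + 1 + 4 = 6 = |G|. Linear characters come from the abelianisation; the 2-dimensional irreps have character r^k -> 2*cos(2*pi*j*k/3), reflections -> 0.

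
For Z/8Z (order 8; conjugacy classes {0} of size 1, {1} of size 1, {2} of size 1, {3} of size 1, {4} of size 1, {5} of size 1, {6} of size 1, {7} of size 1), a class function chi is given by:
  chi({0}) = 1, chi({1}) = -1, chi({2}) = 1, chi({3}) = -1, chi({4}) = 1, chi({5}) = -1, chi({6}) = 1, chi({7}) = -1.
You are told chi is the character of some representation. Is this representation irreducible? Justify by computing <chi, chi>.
Irreducible: <chi, chi> = 1.

Justification: <chi, chi> = (1/|G|) sum_C |C| * |chi(C)|^2 = (1/8)[1*|1|^2 + 1*|-1|^2 + 1*|1|^2 + 1*|-1|^2 + 1*|1|^2 + 1*|-1|^2 + 1*|1|^2 + 1*|-1|^2]
  = (1/8)[(1) + (1) + (1) + (1) + (1) + (1) + (1) + (1)] = 8/8 = 1.
(Exp terms are combined using exp(i*s)*conj(exp(i*t)) = exp(i*(s-t)), and sums of them are collapsed using the identity that for every m > 1 the m distinct m-th roots of unity sum to 0, e.g. 1 + exp(2*I*pi/3) + exp(-2*I*pi/3) = 0.)
A character is irreducible iff <chi, chi> = 1, so this representation is irreducible.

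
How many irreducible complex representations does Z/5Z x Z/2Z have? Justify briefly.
10

Solution. The number of irreducible complex representations of a finite group equals its number of conjugacy classes. Z/5Z x Z/2Z is abelian of order 10, so every element is its own conjugacy class: 10 classes, so Z/5Z x Z/2Z (order 10) has exactly 10 irreducible complex representations.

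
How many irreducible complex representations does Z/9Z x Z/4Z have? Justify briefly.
36

Working: The number of irreducible complex representations of a finite group equals its number of conjugacy classes. Z/9Z x Z/4Z is abelian of order 36, so every element is its own conjugacy class: 36 classes, so Z/9Z x Z/4Z (order 36) has exactly 36 irreducible complex representations.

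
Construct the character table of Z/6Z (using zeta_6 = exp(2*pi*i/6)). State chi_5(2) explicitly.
Character table of Z/6Z (irreps indexed chi_0,...,chi_5 with chi_k(m) = zeta_6^(k*m), zeta_6 = exp(2*pi*i/6)):
  irrep \ class  {0} (size 1)  {1} (size 1)    {2} (size 1)    {3} (size 1)  {4} (size 1)    {5} (size 1)  
  chi_0          1             1               1               1             1               1             
  chi_1          1             exp(I*pi/3)     exp(2*I*pi/3)   -1            exp(-2*I*pi/3)  exp(-I*pi/3)  
  chi_2          1             exp(2*I*pi/3)   exp(-2*I*pi/3)  1             exp(2*I*pi/3)   exp(-2*I*pi/3)
  chi_3          1             -1              1               -1            1               -1            
  chi_4          1             exp(-2*I*pi/3)  exp(2*I*pi/3)   1             exp(-2*I*pi/3)  exp(2*I*pi/3) 
  chi_5          1             exp(-I*pi/3)    exp(-2*I*pi/3)  -1            exp(2*I*pi/3)   exp(I*pi/3)   

Spot check: chi_5(2) = zeta_6^(5*2) = zeta_6^10 = exp(-2*I*pi/3).

Z/6Z is abelian, so all 6 irreducible complex representations are 1-dimensional. They are given by chi_k(m) = zeta_6^(k*m) for k = 0,...,5. Row orthogonality: sum_m chi_k(m) conj(chi_l(m)) = 6 * [k = l].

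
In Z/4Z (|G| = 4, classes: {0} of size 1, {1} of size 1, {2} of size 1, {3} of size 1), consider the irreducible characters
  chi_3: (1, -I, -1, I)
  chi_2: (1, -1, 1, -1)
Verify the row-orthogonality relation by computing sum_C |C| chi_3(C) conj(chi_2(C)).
Sum = 0; so <chi_3, chi_2> = 0 (distinct irreducibles are orthogonal).

Solution. Compute term by term over conjugacy classes (|C| * chi_3(C) * conj(chi_2(C))):
  1*(1)*conj(1) + 1*(-I)*conj(-1) + 1*(-1)*conj(1) + 1*(I)*conj(-1)
  = (1) + (I) + (-1) + (-I)
  = 0.
(Exp terms are combined using exp(i*s)*conj(exp(i*t)) = exp(i*(s-t)), and sums of them are collapsed using the identity that for every m > 1 the m distinct m-th roots of unity sum to 0, e.g. 1 + exp(2*I*pi/3) + exp(-2*I*pi/3) = 0.)
Dividing by |G| = 4 gives 0/4 = 0, matching the row-orthogonality relation <chi_3, chi_2> = [chi_3 = chi_2].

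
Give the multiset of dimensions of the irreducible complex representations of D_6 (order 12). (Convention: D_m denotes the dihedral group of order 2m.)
Dimensions: 1, 1, 1, 1, 2, 2

Details: There are 6 irreducibles (= number of conjugacy classes). Their dimensions d_i satisfy sum d_i^2 = |G| = 12: 1 + 1 + 1 + 1 + 4 + 4 = 12.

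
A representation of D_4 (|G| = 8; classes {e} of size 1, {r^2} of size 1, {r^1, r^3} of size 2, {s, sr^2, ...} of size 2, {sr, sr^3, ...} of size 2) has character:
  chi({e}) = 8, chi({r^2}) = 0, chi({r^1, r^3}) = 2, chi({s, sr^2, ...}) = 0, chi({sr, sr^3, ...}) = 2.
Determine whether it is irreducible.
Not irreducible (reducible): <chi, chi> = 10 > 1.

Solution. <chi, chi> = (1/|G|) sum_C |C| * |chi(C)|^2 = (1/8)[1*|8|^2 + 1*|0|^2 + 2*|2|^2 + 2*|0|^2 + 2*|2|^2]
  = (1/8)[(64) + (0) + (8) + (0) + (8)] = 80/8 = 10.
A character is irreducible iff <chi, chi> = 1, so this representation is reducible.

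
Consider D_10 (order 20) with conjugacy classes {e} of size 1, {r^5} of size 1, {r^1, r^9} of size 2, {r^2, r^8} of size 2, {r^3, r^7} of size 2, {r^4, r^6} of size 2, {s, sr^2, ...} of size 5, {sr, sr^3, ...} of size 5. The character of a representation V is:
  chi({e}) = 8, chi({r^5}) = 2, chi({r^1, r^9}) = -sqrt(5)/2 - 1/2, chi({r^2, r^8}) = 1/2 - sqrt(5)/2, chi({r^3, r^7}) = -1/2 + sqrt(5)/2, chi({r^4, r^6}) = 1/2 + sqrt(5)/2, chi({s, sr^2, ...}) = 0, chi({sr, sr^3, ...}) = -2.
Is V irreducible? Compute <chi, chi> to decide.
Not irreducible (reducible): <chi, chi> = 5 > 1.

Details: <chi, chi> = (1/|G|) sum_C |C| * |chi(C)|^2 = (1/20)[1*|8|^2 + 1*|2|^2 + 2*|-sqrt(5)/2 - 1/2|^2 + 2*|1/2 - sqrt(5)/2|^2 + 2*|-1/2 + sqrt(5)/2|^2 + 2*|1/2 + sqrt(5)/2|^2 + 5*|0|^2 + 5*|-2|^2]
  = (1/20)[(64) + (4) + (sqrt(5) + 3) + (3 - sqrt(5)) + (3 - sqrt(5)) + (sqrt(5) + 3) + (0) + (20)] = 100/20 = 5.
A character is irreducible iff <chi, chi> = 1, so this representation is reducible.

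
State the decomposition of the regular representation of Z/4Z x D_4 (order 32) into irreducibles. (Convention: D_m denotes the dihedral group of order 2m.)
Each irreducible V_i of dimension d_i appears with multiplicity d_i, i.e. rho_reg = (direct sum over all irreducibles V_i) d_i V_i. The irreducible dimensions for Z/4Z x D_4 are 1, 1, 1, 1, 1, 1, 1, 1, 1, 1, 1, 1, 1, 1, 1, 1, 2, 2, 2, 2: 16 irreducibles of dimension 1, each with multiplicity 1; 4 irreducibles of dimension 2, each with multiplicity 2. Total dimension 16*1*1 + 4*2*2 = 32 = |G|.

Derivation: General theorem: in the regular representation of a finite group G, each irreducible appears with multiplicity equal to its dimension. Check: dim(rho_reg) = sum d_i^2 = 1 + 1 + 1 + 1 + 1 + 1 + 1 + 1 + 1 + 1 + 1 + 1 + 1 + 1 + 1 + 1 + 4 + 4 + 4 + 4 = 32 = |G|.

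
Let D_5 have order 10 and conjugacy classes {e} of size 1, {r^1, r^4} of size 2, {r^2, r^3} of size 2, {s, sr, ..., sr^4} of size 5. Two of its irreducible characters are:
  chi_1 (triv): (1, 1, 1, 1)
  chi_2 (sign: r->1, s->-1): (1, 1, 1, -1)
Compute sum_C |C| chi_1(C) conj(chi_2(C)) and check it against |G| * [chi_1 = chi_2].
Sum = 0; so <chi_1, chi_2> = 0 (distinct irreducibles are orthogonal).

Compute term by term over conjugacy classes (|C| * chi_1(C) * conj(chi_2(C))):
  1*(1)*conj(1) + 2*(1)*conj(1) + 2*(1)*conj(1) + 5*(1)*conj(-1)
  = (1) + (2) + (2) + (-5)
  = 0.
Dividing by |G| = 10 gives 0/10 = 0, matching the row-orthogonality relation <chi_1, chi_2> = [chi_1 = chi_2].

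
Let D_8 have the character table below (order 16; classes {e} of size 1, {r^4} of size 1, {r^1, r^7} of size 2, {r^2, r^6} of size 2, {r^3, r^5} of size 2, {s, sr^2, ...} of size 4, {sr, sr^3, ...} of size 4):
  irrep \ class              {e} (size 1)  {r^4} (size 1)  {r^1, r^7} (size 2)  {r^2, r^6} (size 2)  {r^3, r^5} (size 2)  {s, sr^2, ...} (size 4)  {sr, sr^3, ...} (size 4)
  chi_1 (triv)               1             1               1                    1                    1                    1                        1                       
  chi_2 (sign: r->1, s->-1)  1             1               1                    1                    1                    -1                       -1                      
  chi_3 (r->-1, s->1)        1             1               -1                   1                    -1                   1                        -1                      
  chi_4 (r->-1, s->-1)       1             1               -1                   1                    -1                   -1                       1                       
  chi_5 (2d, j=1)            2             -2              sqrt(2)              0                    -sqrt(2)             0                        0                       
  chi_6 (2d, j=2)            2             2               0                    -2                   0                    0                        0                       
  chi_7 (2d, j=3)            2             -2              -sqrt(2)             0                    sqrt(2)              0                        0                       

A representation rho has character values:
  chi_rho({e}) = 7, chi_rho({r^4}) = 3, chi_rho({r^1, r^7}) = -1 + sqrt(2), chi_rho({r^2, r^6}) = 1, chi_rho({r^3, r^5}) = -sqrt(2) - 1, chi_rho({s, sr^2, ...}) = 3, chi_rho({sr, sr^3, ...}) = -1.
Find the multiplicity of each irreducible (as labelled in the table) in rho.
Multiplicities: chi_1: 1, chi_2: 0, chi_3: 2, chi_4: 0, chi_5: 1, chi_6: 1, chi_7: 0.

Proof sketch: Use <chi_rho, chi> = (1/|G|) sum_C |C| * chi_rho(C) * conj(chi(C)) with |G| = 16 for each irreducible chi in the table:
  <chi_rho, chi_1> = (1/16)[1*(7)*conj(1) + 1*(3)*conj(1) + 2*(-1 + sqrt(2))*conj(1) + 2*(1)*conj(1) + 2*(-sqrt(2) - 1)*conj(1) + 4*(3)*conj(1) + 4*(-1)*conj(1)]
      = (1/16)[(7) + (3) + (-2 + 2*sqrt(2)) + (2) + (-2*sqrt(2) - 2) + (12) + (-4)] = 16/16 = 1
  <chi_rho, chi_2> = (1/16)[1*(7)*conj(1) + 1*(3)*conj(1) + 2*(-1 + sqrt(2))*conj(1) + 2*(1)*conj(1) + 2*(-sqrt(2) - 1)*conj(1) + 4*(3)*conj(-1) + 4*(-1)*conj(-1)]
      = (1/16)[(7) + (3) + (-2 + 2*sqrt(2)) + (2) + (-2*sqrt(2) - 2) + (-12) + (4)] = 0/16 = 0
  <chi_rho, chi_3> = (1/16)[1*(7)*conj(1) + 1*(3)*conj(1) + 2*(-1 + sqrt(2))*conj(-1) + 2*(1)*conj(1) + 2*(-sqrt(2) - 1)*conj(-1) + 4*(3)*conj(1) + 4*(-1)*conj(-1)]
      = (1/16)[(7) + (3) + (2 - 2*sqrt(2)) + (2) + (2 + 2*sqrt(2)) + (12) + (4)] = 32/16 = 2
  <chi_rho, chi_4> = (1/16)[1*(7)*conj(1) + 1*(3)*conj(1) + 2*(-1 + sqrt(2))*conj(-1) + 2*(1)*conj(1) + 2*(-sqrt(2) - 1)*conj(-1) + 4*(3)*conj(-1) + 4*(-1)*conj(1)]
      = (1/16)[(7) + (3) + (2 - 2*sqrt(2)) + (2) + (2 + 2*sqrt(2)) + (-12) + (-4)] = 0/16 = 0
  <chi_rho, chi_5> = (1/16)[1*(7)*conj(2) + 1*(3)*conj(-2) + 2*(-1 + sqrt(2))*conj(sqrt(2)) + 2*(1)*conj(0) + 2*(-sqrt(2) - 1)*conj(-sqrt(2)) + 4*(3)*conj(0) + 4*(-1)*conj(0)]
      = (1/16)[(14) + (-6) + (4 - 2*sqrt(2)) + (0) + (2*sqrt(2) + 4) + (0) + (0)] = 16/16 = 1
  <chi_rho, chi_6> = (1/16)[1*(7)*conj(2) + 1*(3)*conj(2) + 2*(-1 + sqrt(2))*conj(0) + 2*(1)*conj(-2) + 2*(-sqrt(2) - 1)*conj(0) + 4*(3)*conj(0) + 4*(-1)*conj(0)]
      = (1/16)[(14) + (6) + (0) + (-4) + (0) + (0) + (0)] = 16/16 = 1
  <chi_rho, chi_7> = (1/16)[1*(7)*conj(2) + 1*(3)*conj(-2) + 2*(-1 + sqrt(2))*conj(-sqrt(2)) + 2*(1)*conj(0) + 2*(-sqrt(2) - 1)*conj(sqrt(2)) + 4*(3)*conj(0) + 4*(-1)*conj(0)]
      = (1/16)[(14) + (-6) + (-4 + 2*sqrt(2)) + (0) + (-4 - 2*sqrt(2)) + (0) + (0)] = 0/16 = 0
Dimension check: dim(rho) = sum (mult * dim) = 1*1 + 0*1 + 2*1 + 0*1 + 1*2 + 1*2 + 0*2 = 7 = chi_rho(e) = 7.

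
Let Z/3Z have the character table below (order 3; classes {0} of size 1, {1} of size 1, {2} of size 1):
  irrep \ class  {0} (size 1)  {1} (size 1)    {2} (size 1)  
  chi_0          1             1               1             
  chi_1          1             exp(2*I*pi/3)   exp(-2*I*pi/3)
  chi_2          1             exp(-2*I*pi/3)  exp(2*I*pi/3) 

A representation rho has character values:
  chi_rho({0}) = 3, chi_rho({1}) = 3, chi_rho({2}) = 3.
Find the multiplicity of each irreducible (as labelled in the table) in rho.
Multiplicities: chi_0: 3, chi_1: 0, chi_2: 0.

Argument: Use <chi_rho, chi> = (1/|G|) sum_C |C| * chi_rho(C) * conj(chi(C)) with |G| = 3 for each irreducible chi in the table:
  <chi_rho, chi_0> = (1/3)[1*(3)*conj(1) + 1*(3)*conj(1) + 1*(3)*conj(1)]
      = (1/3)[(3) + (3) + (3)] = 9/3 = 3
  <chi_rho, chi_1> = (1/3)[1*(3)*conj(1) + 1*(3)*conj(exp(2*I*pi/3)) + 1*(3)*conj(exp(-2*I*pi/3))]
      = (1/3)[(3) + (3*exp(-2*I*pi/3)) + (3*exp(2*I*pi/3))] = 0/3 = 0
  <chi_rho, chi_2> = (1/3)[1*(3)*conj(1) + 1*(3)*conj(exp(-2*I*pi/3)) + 1*(3)*conj(exp(2*I*pi/3))]
      = (1/3)[(3) + (3*exp(2*I*pi/3)) + (3*exp(-2*I*pi/3))] = 0/3 = 0
(Exp terms are combined using exp(i*s)*conj(exp(i*t)) = exp(i*(s-t)), and sums of them are collapsed using the identity that for every m > 1 the m distinct m-th roots of unity sum to 0, e.g. 1 + exp(2*I*pi/3) + exp(-2*I*pi/3) = 0.)
Dimension check: dim(rho) = sum (mult * dim) = 3*1 + 0*1 + 0*1 = 3 = chi_rho(e) = 3.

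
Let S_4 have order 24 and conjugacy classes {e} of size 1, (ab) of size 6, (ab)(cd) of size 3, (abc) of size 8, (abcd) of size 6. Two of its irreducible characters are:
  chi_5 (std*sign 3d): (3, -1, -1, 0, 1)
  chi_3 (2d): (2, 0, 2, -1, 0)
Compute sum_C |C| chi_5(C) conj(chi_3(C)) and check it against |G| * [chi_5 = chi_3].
Sum = 0; so <chi_5, chi_3> = 0 (distinct irreducibles are orthogonal).

Working: Compute term by term over conjugacy classes (|C| * chi_5(C) * conj(chi_3(C))):
  1*(3)*conj(2) + 6*(-1)*conj(0) + 3*(-1)*conj(2) + 8*(0)*conj(-1) + 6*(1)*conj(0)
  = (6) + (0) + (-6) + (0) + (0)
  = 0.
Dividing by |G| = 24 gives 0/24 = 0, matching the row-orthogonality relation <chi_5, chi_3> = [chi_5 = chi_3].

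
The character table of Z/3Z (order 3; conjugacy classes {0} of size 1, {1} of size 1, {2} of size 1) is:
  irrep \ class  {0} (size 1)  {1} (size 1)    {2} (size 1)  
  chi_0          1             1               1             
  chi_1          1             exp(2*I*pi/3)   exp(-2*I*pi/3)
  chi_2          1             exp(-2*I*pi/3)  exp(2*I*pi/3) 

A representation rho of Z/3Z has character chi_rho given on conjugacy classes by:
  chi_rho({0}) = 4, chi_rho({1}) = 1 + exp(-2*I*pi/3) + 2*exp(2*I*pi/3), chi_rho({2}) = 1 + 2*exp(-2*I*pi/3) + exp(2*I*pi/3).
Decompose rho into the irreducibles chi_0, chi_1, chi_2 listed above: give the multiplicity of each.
Multiplicities: chi_0: 1, chi_1: 2, chi_2: 1.

Use <chi_rho, chi> = (1/|G|) sum_C |C| * chi_rho(C) * conj(chi(C)) with |G| = 3 for each irreducible chi in the table:
  <chi_rho, chi_0> = (1/3)[1*(4)*conj(1) + 1*(1 + exp(-2*I*pi/3) + 2*exp(2*I*pi/3))*conj(1) + 1*(1 + 2*exp(-2*I*pi/3) + exp(2*I*pi/3))*conj(1)]
      = (1/3)[(4) + (1 + exp(-2*I*pi/3) + 2*exp(2*I*pi/3)) + (1 + 2*exp(-2*I*pi/3) + exp(2*I*pi/3))] = 3/3 = 1
  <chi_rho, chi_1> = (1/3)[1*(4)*conj(1) + 1*(1 + exp(-2*I*pi/3) + 2*exp(2*I*pi/3))*conj(exp(2*I*pi/3)) + 1*(1 + 2*exp(-2*I*pi/3) + exp(2*I*pi/3))*conj(exp(-2*I*pi/3))]
      = (1/3)[(4) + (1) + (1)] = 6/3 = 2
  <chi_rho, chi_2> = (1/3)[1*(4)*conj(1) + 1*(1 + exp(-2*I*pi/3) + 2*exp(2*I*pi/3))*conj(exp(-2*I*pi/3)) + 1*(1 + 2*exp(-2*I*pi/3) + exp(2*I*pi/3))*conj(exp(2*I*pi/3))]
      = (1/3)[(4) + (1 + 2*exp(-2*I*pi/3) + exp(2*I*pi/3)) + (1 + exp(-2*I*pi/3) + 2*exp(2*I*pi/3))] = 3/3 = 1
(Exp terms are combined using exp(i*s)*conj(exp(i*t)) = exp(i*(s-t)), and sums of them are collapsed using the identity that for every m > 1 the m distinct m-th roots of unity sum to 0, e.g. 1 + exp(2*I*pi/3) + exp(-2*I*pi/3) = 0.)
Dimension check: dim(rho) = sum (mult * dim) = 1*1 + 2*1 + 1*1 = 4 = chi_rho(e) = 4.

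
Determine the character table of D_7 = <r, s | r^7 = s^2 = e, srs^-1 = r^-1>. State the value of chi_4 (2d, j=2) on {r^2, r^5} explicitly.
Conjugacy classes: {e} of size 1, {r^1, r^6} of size 2, {r^2, r^5} of size 2, {r^3, r^4} of size 2, {s, sr, ..., sr^6} of size 7.
Character table:
  irrep \ class              {e} (size 1)  {r^1, r^6} (size 2)  {r^2, r^5} (size 2)  {r^3, r^4} (size 2)  {s, sr, ..., sr^6} (size 7)
  chi_1 (triv)               1             1                    1                    1                    1                          
  chi_2 (sign: r->1, s->-1)  1             1                    1                    1                    -1                         
  chi_3 (2d, j=1)            2             2*cos(2*pi/7)        -2*cos(3*pi/7)       -2*cos(pi/7)         0                          
  chi_4 (2d, j=2)            2             -2*cos(3*pi/7)       -2*cos(pi/7)         2*cos(2*pi/7)        0                          
  chi_5 (2d, j=3)            2             -2*cos(pi/7)         2*cos(2*pi/7)        -2*cos(3*pi/7)       0                          

Spot check: chi_4 (2d, j=2) on {r^2, r^5} = -2*cos(pi/7).

D_7 has order 2*7 = 14 with 5 conjugacy classes, hence 5 irreducibles. Sum of squared dims 1 + 1 + 4 + 4 + 4 = 14 = |G|. Linear characters come from the abelianisation; the 2-dimensional irreps have character r^k -> 2*cos(2*pi*j*k/7), reflections -> 0.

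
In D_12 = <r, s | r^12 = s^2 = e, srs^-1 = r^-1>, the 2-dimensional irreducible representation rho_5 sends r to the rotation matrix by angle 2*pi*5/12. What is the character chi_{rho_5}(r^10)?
chi_{rho_5}(r^10) = 2*cos(2*pi*5*10/12) = 1

Solution. rho_5(r^10) is rotation by angle 2*pi*5*10/12, whose trace is 2*cos(2*pi*5*10/12) = 1.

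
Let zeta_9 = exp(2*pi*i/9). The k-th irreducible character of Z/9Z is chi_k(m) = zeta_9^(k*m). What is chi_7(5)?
chi_7(5) = zeta_9^35 = exp(-2*I*pi/9)

Reasoning: chi_7(5) = zeta_9^(7*5) = zeta_9^35. Since zeta_9^9 = 1, this equals zeta_9^8 = exp(2*pi*i*8/9) = exp(-2*I*pi/9).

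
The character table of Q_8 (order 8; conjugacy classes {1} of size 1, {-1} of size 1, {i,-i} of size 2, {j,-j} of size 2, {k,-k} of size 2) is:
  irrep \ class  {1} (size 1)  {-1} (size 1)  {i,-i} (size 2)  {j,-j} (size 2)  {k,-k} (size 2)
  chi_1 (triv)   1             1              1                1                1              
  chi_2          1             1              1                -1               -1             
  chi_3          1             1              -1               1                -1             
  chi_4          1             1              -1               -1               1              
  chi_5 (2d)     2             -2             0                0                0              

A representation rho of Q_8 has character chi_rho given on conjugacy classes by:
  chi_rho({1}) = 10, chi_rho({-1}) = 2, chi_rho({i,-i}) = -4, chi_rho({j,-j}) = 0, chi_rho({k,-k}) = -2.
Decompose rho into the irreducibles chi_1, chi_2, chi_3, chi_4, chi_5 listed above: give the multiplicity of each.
Multiplicities: chi_1: 0, chi_2: 1, chi_3: 3, chi_4: 2, chi_5: 2.

Details: Use <chi_rho, chi> = (1/|G|) sum_C |C| * chi_rho(C) * conj(chi(C)) with |G| = 8 for each irreducible chi in the table:
  <chi_rho, chi_1> = (1/8)[1*(10)*conj(1) + 1*(2)*conj(1) + 2*(-4)*conj(1) + 2*(0)*conj(1) + 2*(-2)*conj(1)]
      = (1/8)[(10) + (2) + (-8) + (0) + (-4)] = 0/8 = 0
  <chi_rho, chi_2> = (1/8)[1*(10)*conj(1) + 1*(2)*conj(1) + 2*(-4)*conj(1) + 2*(0)*conj(-1) + 2*(-2)*conj(-1)]
      = (1/8)[(10) + (2) + (-8) + (0) + (4)] = 8/8 = 1
  <chi_rho, chi_3> = (1/8)[1*(10)*conj(1) + 1*(2)*conj(1) + 2*(-4)*conj(-1) + 2*(0)*conj(1) + 2*(-2)*conj(-1)]
      = (1/8)[(10) + (2) + (8) + (0) + (4)] = 24/8 = 3
  <chi_rho, chi_4> = (1/8)[1*(10)*conj(1) + 1*(2)*conj(1) + 2*(-4)*conj(-1) + 2*(0)*conj(-1) + 2*(-2)*conj(1)]
      = (1/8)[(10) + (2) + (8) + (0) + (-4)] = 16/8 = 2
  <chi_rho, chi_5> = (1/8)[1*(10)*conj(2) + 1*(2)*conj(-2) + 2*(-4)*conj(0) + 2*(0)*conj(0) + 2*(-2)*conj(0)]
      = (1/8)[(20) + (-4) + (0) + (0) + (0)] = 16/8 = 2
Dimension check: dim(rho) = sum (mult * dim) = 0*1 + 1*1 + 3*1 + 2*1 + 2*2 = 10 = chi_rho(e) = 10.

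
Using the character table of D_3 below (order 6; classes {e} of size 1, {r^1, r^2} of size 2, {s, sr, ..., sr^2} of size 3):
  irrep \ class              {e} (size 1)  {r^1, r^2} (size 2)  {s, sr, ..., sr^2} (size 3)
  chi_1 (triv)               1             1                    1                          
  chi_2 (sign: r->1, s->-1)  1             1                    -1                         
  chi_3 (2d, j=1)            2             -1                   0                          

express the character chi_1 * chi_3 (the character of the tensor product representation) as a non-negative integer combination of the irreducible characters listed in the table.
chi_1 tensor chi_3 = chi_3 (all other irreducibles have multiplicity 0).

Working: The character of a tensor product is the pointwise product (chi_1 * chi_3)(C) = chi_1(C) * chi_3(C):
  {e}: (1)*(2), {r^1, r^2}: (1)*(-1), {s, sr, ..., sr^2}: (1)*(0)
so (chi_1 * chi_3) takes values
  {e} -> 2, {r^1, r^2} -> -1, {s, sr, ..., sr^2} -> 0.
Now take the inner product of this character with each irreducible chi from the table, <chi_1*chi_3, chi> = (1/6) sum_C |C| (chi_1*chi_3)(C) conj(chi(C)):
  <chi_1*chi_3, chi_1> = (1/6)[1*(2)*conj(1) + 2*(-1)*conj(1) + 3*(0)*conj(1)]
      = (1/6)[(2) + (-2) + (0)] = 0/6 = 0
  <chi_1*chi_3, chi_2> = (1/6)[1*(2)*conj(1) + 2*(-1)*conj(1) + 3*(0)*conj(-1)]
      = (1/6)[(2) + (-2) + (0)] = 0/6 = 0
  <chi_1*chi_3, chi_3> = (1/6)[1*(2)*conj(2) + 2*(-1)*conj(-1) + 3*(0)*conj(0)]
      = (1/6)[(4) + (2) + (0)] = 6/6 = 1
Hence the multiplicities are chi_3: 1. Dimension check: dim(chi_1)*dim(chi_3) = 1*2 = 2 and sum (mult * dim) = 1*2 = 2.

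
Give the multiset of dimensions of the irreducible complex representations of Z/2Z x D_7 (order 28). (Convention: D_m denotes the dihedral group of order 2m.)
Dimensions: 1, 1, 1, 1, 2, 2, 2, 2, 2, 2

Argument: There are 10 irreducibles (= number of conjugacy classes). Their dimensions d_i satisfy sum d_i^2 = |G| = 28: 1 + 1 + 1 + 1 + 4 + 4 + 4 + 4 + 4 + 4 = 28. (For the product with Z/2Z: each of the 2 1-dim characters of Z/2Z tensors with each irrep of D_7, giving 2 copies of each D_7-dimension.)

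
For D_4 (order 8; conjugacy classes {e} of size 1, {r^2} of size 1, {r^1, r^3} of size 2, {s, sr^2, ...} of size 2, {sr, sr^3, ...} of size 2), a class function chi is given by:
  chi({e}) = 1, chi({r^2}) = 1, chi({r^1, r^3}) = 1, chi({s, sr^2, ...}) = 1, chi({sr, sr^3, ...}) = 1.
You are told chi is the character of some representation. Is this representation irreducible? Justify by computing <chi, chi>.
Irreducible: <chi, chi> = 1.

Argument: <chi, chi> = (1/|G|) sum_C |C| * |chi(C)|^2 = (1/8)[1*|1|^2 + 1*|1|^2 + 2*|1|^2 + 2*|1|^2 + 2*|1|^2]
  = (1/8)[(1) + (1) + (2) + (2) + (2)] = 8/8 = 1.
A character is irreducible iff <chi, chi> = 1, so this representation is irreducible.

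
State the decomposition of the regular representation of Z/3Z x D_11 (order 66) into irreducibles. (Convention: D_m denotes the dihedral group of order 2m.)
Each irreducible V_i of dimension d_i appears with multiplicity d_i, i.e. rho_reg = (direct sum over all irreducibles V_i) d_i V_i. The irreducible dimensions for Z/3Z x D_11 are 1, 1, 1, 1, 1, 1, 2, 2, 2, 2, 2, 2, 2, 2, 2, 2, 2, 2, 2, 2, 2: 6 irreducibles of dimension 1, each with multiplicity 1; 15 irreducibles of dimension 2, each with multiplicity 2. Total dimension 6*1*1 + 15*2*2 = 66 = |G|.

Working: General theorem: in the regular representation of a finite group G, each irreducible appears with multiplicity equal to its dimension. Check: dim(rho_reg) = sum d_i^2 = 1 + 1 + 1 + 1 + 1 + 1 + 4 + 4 + 4 + 4 + 4 + 4 + 4 + 4 + 4 + 4 + 4 + 4 + 4 + 4 + 4 = 66 = |G|.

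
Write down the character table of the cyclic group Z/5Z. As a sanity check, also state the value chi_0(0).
Character table of Z/5Z (irreps indexed chi_0,...,chi_4 with chi_k(m) = zeta_5^(k*m), zeta_5 = exp(2*pi*i/5)):
  irrep \ class  {0} (size 1)  {1} (size 1)    {2} (size 1)    {3} (size 1)    {4} (size 1)  
  chi_0          1             1               1               1               1             
  chi_1          1             exp(2*I*pi/5)   exp(4*I*pi/5)   exp(-4*I*pi/5)  exp(-2*I*pi/5)
  chi_2          1             exp(4*I*pi/5)   exp(-2*I*pi/5)  exp(2*I*pi/5)   exp(-4*I*pi/5)
  chi_3          1             exp(-4*I*pi/5)  exp(2*I*pi/5)   exp(-2*I*pi/5)  exp(4*I*pi/5) 
  chi_4          1             exp(-2*I*pi/5)  exp(-4*I*pi/5)  exp(4*I*pi/5)   exp(2*I*pi/5) 

Spot check: chi_0(0) = zeta_5^(0*0) = zeta_5^0 = 1.

Why: Z/5Z is abelian, so all 5 irreducible complex representations are 1-dimensional. They are given by chi_k(m) = zeta_5^(k*m) for k = 0,...,4. Row orthogonality: sum_m chi_k(m) conj(chi_l(m)) = 5 * [k = l].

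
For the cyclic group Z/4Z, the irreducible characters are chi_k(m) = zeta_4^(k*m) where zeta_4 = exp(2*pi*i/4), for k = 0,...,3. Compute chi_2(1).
chi_2(1) = zeta_4^2 = -1

chi_2(1) = zeta_4^(2*1) = zeta_4^2. Since zeta_4^4 = 1, this equals zeta_4^2 = exp(2*pi*i*2/4) = -1.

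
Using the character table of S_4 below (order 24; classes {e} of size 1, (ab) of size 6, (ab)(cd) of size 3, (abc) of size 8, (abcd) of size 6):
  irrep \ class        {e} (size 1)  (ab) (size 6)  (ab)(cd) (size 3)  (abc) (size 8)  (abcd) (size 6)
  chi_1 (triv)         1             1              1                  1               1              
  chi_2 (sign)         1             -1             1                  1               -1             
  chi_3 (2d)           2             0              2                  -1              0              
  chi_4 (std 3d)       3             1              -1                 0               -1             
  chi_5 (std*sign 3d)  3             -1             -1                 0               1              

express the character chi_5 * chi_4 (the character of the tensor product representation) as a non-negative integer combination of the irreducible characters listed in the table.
chi_5 tensor chi_4 = chi_2 + chi_3 + chi_4 + chi_5 (all other irreducibles have multiplicity 0).

Why: The character of a tensor product is the pointwise product (chi_5 * chi_4)(C) = chi_5(C) * chi_4(C):
  {e}: (3)*(3), (ab): (-1)*(1), (ab)(cd): (-1)*(-1), (abc): (0)*(0), (abcd): (1)*(-1)
so (chi_5 * chi_4) takes values
  {e} -> 9, (ab) -> -1, (ab)(cd) -> 1, (abc) -> 0, (abcd) -> -1.
Now take the inner product of this character with each irreducible chi from the table, <chi_5*chi_4, chi> = (1/24) sum_C |C| (chi_5*chi_4)(C) conj(chi(C)):
  <chi_5*chi_4, chi_1> = (1/24)[1*(9)*conj(1) + 6*(-1)*conj(1) + 3*(1)*conj(1) + 8*(0)*conj(1) + 6*(-1)*conj(1)]
      = (1/24)[(9) + (-6) + (3) + (0) + (-6)] = 0/24 = 0
  <chi_5*chi_4, chi_2> = (1/24)[1*(9)*conj(1) + 6*(-1)*conj(-1) + 3*(1)*conj(1) + 8*(0)*conj(1) + 6*(-1)*conj(-1)]
      = (1/24)[(9) + (6) + (3) + (0) + (6)] = 24/24 = 1
  <chi_5*chi_4, chi_3> = (1/24)[1*(9)*conj(2) + 6*(-1)*conj(0) + 3*(1)*conj(2) + 8*(0)*conj(-1) + 6*(-1)*conj(0)]
      = (1/24)[(18) + (0) + (6) + (0) + (0)] = 24/24 = 1
  <chi_5*chi_4, chi_4> = (1/24)[1*(9)*conj(3) + 6*(-1)*conj(1) + 3*(1)*conj(-1) + 8*(0)*conj(0) + 6*(-1)*conj(-1)]
      = (1/24)[(27) + (-6) + (-3) + (0) + (6)] = 24/24 = 1
  <chi_5*chi_4, chi_5> = (1/24)[1*(9)*conj(3) + 6*(-1)*conj(-1) + 3*(1)*conj(-1) + 8*(0)*conj(0) + 6*(-1)*conj(1)]
      = (1/24)[(27) + (6) + (-3) + (0) + (-6)] = 24/24 = 1
Hence the multiplicities are chi_2: 1, chi_3: 1, chi_4: 1, chi_5: 1. Dimension check: dim(chi_5)*dim(chi_4) = 3*3 = 9 and sum (mult * dim) = 1*1 + 1*2 + 1*3 + 1*3 = 9.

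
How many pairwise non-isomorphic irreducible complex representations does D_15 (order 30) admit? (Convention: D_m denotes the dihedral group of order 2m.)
9

Derivation: The number of irreducible complex representations of a finite group equals its number of conjugacy classes. D_15 has 9 conjugacy classes ((n+3)/2 for n odd), so D_15 (order 30) has exactly 9 irreducible complex representations.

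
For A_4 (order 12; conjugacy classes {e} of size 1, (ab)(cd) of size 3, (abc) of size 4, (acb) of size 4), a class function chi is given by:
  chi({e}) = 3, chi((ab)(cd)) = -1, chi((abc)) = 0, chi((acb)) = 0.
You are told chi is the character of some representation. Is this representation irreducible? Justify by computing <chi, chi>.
Irreducible: <chi, chi> = 1.

Working: <chi, chi> = (1/|G|) sum_C |C| * |chi(C)|^2 = (1/12)[1*|3|^2 + 3*|-1|^2 + 4*|0|^2 + 4*|0|^2]
  = (1/12)[(9) + (3) + (0) + (0)] = 12/12 = 1.
(Exp terms are combined using exp(i*s)*conj(exp(i*t)) = exp(i*(s-t)), and sums of them are collapsed using the identity that for every m > 1 the m distinct m-th roots of unity sum to 0, e.g. 1 + exp(2*I*pi/3) + exp(-2*I*pi/3) = 0.)
A character is irreducible iff <chi, chi> = 1, so this representation is irreducible.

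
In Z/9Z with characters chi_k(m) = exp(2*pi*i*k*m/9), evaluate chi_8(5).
chi_8(5) = zeta_9^40 = exp(8*I*pi/9)

chi_8(5) = zeta_9^(8*5) = zeta_9^40. Since zeta_9^9 = 1, this equals zeta_9^4 = exp(2*pi*i*4/9) = exp(8*I*pi/9).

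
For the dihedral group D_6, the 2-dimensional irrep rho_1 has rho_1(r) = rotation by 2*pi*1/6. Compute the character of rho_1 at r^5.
chi_{rho_1}(r^5) = 2*cos(2*pi*1*5/6) = 1

Details: rho_1(r^5) is rotation by angle 2*pi*1*5/6, whose trace is 2*cos(2*pi*1*5/6) = 1.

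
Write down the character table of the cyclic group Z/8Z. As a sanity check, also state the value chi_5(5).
Character table of Z/8Z (irreps indexed chi_0,...,chi_7 with chi_k(m) = zeta_8^(k*m), zeta_8 = exp(2*pi*i/8)):
  irrep \ class  {0} (size 1)  {1} (size 1)    {2} (size 1)  {3} (size 1)    {4} (size 1)  {5} (size 1)    {6} (size 1)  {7} (size 1)  
  chi_0          1             1               1             1               1             1               1             1             
  chi_1          1             exp(I*pi/4)     I             exp(3*I*pi/4)   -1            exp(-3*I*pi/4)  -I            exp(-I*pi/4)  
  chi_2          1             I               -1            -I              1             I               -1            -I            
  chi_3          1             exp(3*I*pi/4)   -I            exp(I*pi/4)     -1            exp(-I*pi/4)    I             exp(-3*I*pi/4)
  chi_4          1             -1              1             -1              1             -1              1             -1            
  chi_5          1             exp(-3*I*pi/4)  I             exp(-I*pi/4)    -1            exp(I*pi/4)     -I            exp(3*I*pi/4) 
  chi_6          1             -I              -1            I               1             -I              -1            I             
  chi_7          1             exp(-I*pi/4)    -I            exp(-3*I*pi/4)  -1            exp(3*I*pi/4)   I             exp(I*pi/4)   

Spot check: chi_5(5) = zeta_8^(5*5) = zeta_8^25 = exp(I*pi/4).

Why: Z/8Z is abelian, so all 8 irreducible complex representations are 1-dimensional. They are given by chi_k(m) = zeta_8^(k*m) for k = 0,...,7. Row orthogonality: sum_m chi_k(m) conj(chi_l(m)) = 8 * [k = l].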